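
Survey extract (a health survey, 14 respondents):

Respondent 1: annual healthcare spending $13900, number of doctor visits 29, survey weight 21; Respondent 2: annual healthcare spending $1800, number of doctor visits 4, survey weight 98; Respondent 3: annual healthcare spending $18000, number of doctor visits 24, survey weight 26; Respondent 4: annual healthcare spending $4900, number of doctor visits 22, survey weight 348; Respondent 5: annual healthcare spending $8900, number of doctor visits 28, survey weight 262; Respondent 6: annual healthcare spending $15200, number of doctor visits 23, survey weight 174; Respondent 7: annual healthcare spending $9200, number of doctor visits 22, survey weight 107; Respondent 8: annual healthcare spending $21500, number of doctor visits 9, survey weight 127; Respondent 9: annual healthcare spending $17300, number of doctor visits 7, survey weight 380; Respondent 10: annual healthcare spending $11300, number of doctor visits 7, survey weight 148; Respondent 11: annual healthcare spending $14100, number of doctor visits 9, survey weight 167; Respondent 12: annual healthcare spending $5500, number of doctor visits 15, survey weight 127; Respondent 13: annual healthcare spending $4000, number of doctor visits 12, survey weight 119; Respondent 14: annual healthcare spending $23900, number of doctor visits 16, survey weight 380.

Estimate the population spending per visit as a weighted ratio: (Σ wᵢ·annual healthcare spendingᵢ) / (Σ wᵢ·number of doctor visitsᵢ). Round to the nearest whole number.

Σ wᵢ·y = 32190600
Σ wᵢ·x = 38728
Ratio = 32190600 / 38728 = 831.19707

831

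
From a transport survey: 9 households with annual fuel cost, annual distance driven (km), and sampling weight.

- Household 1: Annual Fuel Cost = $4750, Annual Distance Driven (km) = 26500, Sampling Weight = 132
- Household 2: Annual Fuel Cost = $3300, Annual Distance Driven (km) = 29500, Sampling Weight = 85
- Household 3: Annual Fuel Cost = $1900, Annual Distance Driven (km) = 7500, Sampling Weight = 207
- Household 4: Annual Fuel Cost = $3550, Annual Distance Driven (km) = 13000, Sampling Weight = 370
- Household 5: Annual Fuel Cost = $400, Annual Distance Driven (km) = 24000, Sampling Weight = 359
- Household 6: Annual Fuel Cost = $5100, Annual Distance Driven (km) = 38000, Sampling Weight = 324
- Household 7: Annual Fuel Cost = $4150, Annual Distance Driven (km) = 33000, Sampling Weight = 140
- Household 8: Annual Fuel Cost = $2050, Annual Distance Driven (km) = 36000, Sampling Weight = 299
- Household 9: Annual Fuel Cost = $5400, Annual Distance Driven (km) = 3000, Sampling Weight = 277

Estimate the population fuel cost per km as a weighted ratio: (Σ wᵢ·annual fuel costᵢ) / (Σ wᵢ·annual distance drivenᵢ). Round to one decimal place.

0.1

Σ wᵢ·y = 4750×132 + 3300×85 + 1900×207 + 3550×370 + 400×359 + 5100×324 + 4150×140 + 2050×299 + 5400×277
  = 627000 + 280500 + 393300 + 1313500 + 143600 + 1652400 + 581000 + 612950 + 1495800 = 7100050
Σ wᵢ·x = 26500×132 + 29500×85 + 7500×207 + 13000×370 + 24000×359 + 38000×324 + 33000×140 + 36000×299 + 3000×277
  = 3498000 + 2507500 + 1552500 + 4810000 + 8616000 + 12312000 + 4620000 + 10764000 + 831000 = 49511000
Ratio = 7100050 / 49511000 = 0.14340349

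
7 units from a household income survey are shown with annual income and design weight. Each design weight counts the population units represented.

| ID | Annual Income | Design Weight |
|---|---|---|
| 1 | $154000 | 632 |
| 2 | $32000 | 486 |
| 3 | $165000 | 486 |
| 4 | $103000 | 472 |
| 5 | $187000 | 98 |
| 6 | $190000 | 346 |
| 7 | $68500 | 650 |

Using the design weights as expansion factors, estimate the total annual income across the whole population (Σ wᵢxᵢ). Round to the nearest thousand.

Weighted total = 154000×632 + 32000×486 + 165000×486 + 103000×472 + 187000×98 + 190000×346 + 68500×650
  = 370277000

370277000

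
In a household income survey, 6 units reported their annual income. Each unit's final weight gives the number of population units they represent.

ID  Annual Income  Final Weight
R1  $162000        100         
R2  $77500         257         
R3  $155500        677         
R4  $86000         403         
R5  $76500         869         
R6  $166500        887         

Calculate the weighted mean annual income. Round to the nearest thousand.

Weighted sum = 162000×100 + 77500×257 + 155500×677 + 86000×403 + 76500×869 + 166500×887
  = 16200000 + 19917500 + 105273500 + 34658000 + 66478500 + 147685500 = 390213000
Sum of weights = 100 + 257 + 677 + 403 + 869 + 887 = 3193
Weighted mean = 390213000 / 3193 = 122208.89

122000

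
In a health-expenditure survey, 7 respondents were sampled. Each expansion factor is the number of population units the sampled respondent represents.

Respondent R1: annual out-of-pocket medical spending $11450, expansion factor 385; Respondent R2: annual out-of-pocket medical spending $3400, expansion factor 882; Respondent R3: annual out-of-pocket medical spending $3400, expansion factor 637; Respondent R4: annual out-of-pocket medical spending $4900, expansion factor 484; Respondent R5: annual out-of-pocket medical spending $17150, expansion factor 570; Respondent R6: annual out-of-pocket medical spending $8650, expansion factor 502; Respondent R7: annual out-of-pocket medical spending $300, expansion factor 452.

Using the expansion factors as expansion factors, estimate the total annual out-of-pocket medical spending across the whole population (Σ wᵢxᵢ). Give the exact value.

26197850

Weighted total = 26197850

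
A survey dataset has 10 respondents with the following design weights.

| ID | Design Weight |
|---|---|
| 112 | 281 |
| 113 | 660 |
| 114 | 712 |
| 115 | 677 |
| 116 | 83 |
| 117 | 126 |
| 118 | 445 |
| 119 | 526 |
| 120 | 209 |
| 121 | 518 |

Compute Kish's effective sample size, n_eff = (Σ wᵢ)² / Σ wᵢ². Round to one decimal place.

Σ wᵢ = 281 + 660 + 712 + 677 + 83 + 126 + 445 + 526 + 209 + 518 = 4237
Σ wᵢ² = 78961 + 435600 + 506944 + 458329 + 6889 + 15876 + 198025 + 276676 + 43681 + 268324 = 2289305
n_eff = 4237² / 2289305 = 17952169 / 2289305 = 7.841755

7.8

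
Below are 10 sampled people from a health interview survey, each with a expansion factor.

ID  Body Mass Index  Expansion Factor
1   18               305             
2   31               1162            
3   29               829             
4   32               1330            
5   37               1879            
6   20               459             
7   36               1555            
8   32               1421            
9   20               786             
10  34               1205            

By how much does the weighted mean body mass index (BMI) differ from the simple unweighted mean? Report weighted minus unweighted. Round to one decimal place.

Unweighted sum = 18 + 31 + 29 + 32 + 37 + 20 + 36 + 32 + 20 + 34 = 289
Unweighted mean = 289 / 10 = 28.9
Weighted sum = 18×305 + 31×1162 + 29×829 + 32×1330 + 37×1879 + 20×459 + 36×1555 + 32×1421 + 20×786 + 34×1205
  = 5490 + 36022 + 24041 + 42560 + 69523 + 9180 + 55980 + 45472 + 15720 + 40970 = 344958
Sum of weights = 305 + 1162 + 829 + 1330 + 1879 + 459 + 1555 + 1421 + 786 + 1205 = 10931
Weighted mean = 344958 / 10931 = 31.557771
Difference (weighted minus unweighted) = 2.6577715

2.7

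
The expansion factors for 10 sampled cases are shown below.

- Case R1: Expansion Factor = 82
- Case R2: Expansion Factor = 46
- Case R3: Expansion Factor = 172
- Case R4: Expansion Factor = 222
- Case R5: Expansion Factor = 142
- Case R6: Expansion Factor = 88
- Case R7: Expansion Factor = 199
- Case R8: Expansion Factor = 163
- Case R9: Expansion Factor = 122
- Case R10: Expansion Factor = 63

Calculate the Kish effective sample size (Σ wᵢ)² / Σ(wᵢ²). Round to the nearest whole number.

Σ wᵢ = 82 + 46 + 172 + 222 + 142 + 88 + 199 + 163 + 122 + 63 = 1299
Σ wᵢ² = 6724 + 2116 + 29584 + 49284 + 20164 + 7744 + 39601 + 26569 + 14884 + 3969 = 200639
n_eff = 1299² / 200639 = 1687401 / 200639 = 8.4101346

8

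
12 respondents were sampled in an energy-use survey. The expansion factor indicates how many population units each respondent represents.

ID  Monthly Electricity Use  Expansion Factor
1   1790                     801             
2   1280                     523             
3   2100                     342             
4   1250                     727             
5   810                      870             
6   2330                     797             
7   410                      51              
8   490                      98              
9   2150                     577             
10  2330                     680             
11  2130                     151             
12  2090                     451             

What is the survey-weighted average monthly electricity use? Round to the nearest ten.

Weighted sum = 1790×801 + 1280×523 + 2100×342 + 1250×727 + 810×870 + 2330×797 + 410×51 + 490×98 + 2150×577 + 2330×680 + 2130×151 + 2090×451
  = 10449990
Sum of weights = 801 + 523 + 342 + 727 + 870 + 797 + 51 + 98 + 577 + 680 + 151 + 451 = 6068
Weighted mean = 10449990 / 6068 = 1722.1473

1720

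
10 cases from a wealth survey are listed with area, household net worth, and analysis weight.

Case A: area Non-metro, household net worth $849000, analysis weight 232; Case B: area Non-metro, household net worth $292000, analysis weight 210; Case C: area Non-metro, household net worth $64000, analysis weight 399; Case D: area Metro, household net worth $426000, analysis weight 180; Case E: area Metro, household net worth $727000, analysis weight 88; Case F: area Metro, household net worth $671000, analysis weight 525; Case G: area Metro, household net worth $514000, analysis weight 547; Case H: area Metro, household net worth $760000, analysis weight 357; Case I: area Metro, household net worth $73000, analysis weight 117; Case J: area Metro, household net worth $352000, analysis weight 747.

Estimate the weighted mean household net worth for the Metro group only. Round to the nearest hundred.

Metro rows: D, E, F, G, H, I, J
Weighted sum = 426000×180 + 727000×88 + 671000×525 + 514000×547 + 760000×357 + 73000×117 + 352000×747
  = 76680000 + 63976000 + 352275000 + 281158000 + 271320000 + 8541000 + 262944000 = 1316894000
Sum of weights = 2561
Weighted mean = 1316894000 / 2561 = 514210.86

514200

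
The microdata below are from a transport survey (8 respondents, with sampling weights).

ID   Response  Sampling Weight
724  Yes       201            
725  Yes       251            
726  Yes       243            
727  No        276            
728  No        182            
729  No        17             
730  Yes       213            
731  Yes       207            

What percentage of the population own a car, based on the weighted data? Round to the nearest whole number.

Sum of weights for 'Yes' = 201 + 251 + 243 + 213 + 207 = 1115
Total weight = 201 + 251 + 243 + 276 + 182 + 17 + 213 + 207 = 1590
Weighted proportion = 1115 / 1590 = 0.70125786 → 70.125786%

70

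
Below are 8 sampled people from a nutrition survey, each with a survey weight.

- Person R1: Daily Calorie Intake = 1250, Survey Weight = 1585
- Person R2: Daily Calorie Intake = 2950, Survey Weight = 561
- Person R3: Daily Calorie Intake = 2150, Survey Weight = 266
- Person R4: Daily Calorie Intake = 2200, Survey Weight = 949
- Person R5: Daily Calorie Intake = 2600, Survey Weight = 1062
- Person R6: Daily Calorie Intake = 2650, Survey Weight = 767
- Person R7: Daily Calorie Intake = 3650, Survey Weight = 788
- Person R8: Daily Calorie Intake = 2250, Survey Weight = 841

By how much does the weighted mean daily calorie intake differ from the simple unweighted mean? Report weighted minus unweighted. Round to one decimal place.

Unweighted sum = 1250 + 2950 + 2150 + 2200 + 2600 + 2650 + 3650 + 2250 = 19700
Unweighted mean = 19700 / 8 = 2462.5
Weighted sum = 1250×1585 + 2950×561 + 2150×266 + 2200×949 + 2600×1062 + 2650×767 + 3650×788 + 2250×841
  = 1981250 + 1654950 + 571900 + 2087800 + 2761200 + 2032550 + 2876200 + 1892250 = 15858100
Sum of weights = 1585 + 561 + 266 + 949 + 1062 + 767 + 788 + 841 = 6819
Weighted mean = 15858100 / 6819 = 2325.5756
Difference (weighted minus unweighted) = -136.9244

-136.9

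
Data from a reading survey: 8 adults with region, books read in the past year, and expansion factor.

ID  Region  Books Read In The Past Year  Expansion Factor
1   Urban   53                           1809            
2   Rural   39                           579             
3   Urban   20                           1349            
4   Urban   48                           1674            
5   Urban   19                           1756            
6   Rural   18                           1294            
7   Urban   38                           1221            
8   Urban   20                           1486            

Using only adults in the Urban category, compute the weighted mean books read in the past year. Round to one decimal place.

Urban rows: 1, 3, 4, 5, 7, 8
Weighted sum = 312691
Sum of weights = 9295
Weighted mean = 312691 / 9295 = 33.640775

33.6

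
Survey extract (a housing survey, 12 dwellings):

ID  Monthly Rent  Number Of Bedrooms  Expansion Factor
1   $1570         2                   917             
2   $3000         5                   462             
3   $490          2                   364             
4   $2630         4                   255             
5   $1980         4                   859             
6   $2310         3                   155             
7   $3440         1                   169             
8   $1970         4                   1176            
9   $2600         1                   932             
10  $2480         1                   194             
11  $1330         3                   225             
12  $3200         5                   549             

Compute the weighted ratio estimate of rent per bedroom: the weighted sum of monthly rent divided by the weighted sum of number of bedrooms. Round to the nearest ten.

710

Σ wᵢ·y = 1570×917 + 3000×462 + 490×364 + 2630×255 + 1980×859 + 2310×155 + 3440×169 + 1970×1176 + 2600×932 + 2480×194 + 1330×225 + 3200×549
  = 1439690 + 1386000 + 178360 + 670650 + 1700820 + 358050 + 581360 + 2316720 + 2423200 + 481120 + 299250 + 1756800 = 13592020
Σ wᵢ·x = 2×917 + 5×462 + 2×364 + 4×255 + 4×859 + 3×155 + 1×169 + 4×1176 + 1×932 + 1×194 + 3×225 + 5×549
  = 1834 + 2310 + 728 + 1020 + 3436 + 465 + 169 + 4704 + 932 + 194 + 675 + 2745 = 19212
Ratio = 13592020 / 19212 = 707.47554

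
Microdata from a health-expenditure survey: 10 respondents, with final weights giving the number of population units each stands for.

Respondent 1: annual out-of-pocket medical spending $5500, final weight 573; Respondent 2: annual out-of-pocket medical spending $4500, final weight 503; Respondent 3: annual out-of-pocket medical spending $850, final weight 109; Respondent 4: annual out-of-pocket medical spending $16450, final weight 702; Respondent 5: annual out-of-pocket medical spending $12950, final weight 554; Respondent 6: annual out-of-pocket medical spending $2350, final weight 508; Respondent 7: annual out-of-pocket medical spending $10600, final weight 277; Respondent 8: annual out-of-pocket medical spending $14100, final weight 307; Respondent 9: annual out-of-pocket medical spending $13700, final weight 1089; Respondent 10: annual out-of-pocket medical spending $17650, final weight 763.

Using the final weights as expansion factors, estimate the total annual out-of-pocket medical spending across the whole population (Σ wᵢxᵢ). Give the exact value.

Weighted total = 5500×573 + 4500×503 + 850×109 + 16450×702 + 12950×554 + 2350×508 + 10600×277 + 14100×307 + 13700×1089 + 17650×763
  = 3151500 + 2263500 + 92650 + 11547900 + 7174300 + 1193800 + 2936200 + 4328700 + 14919300 + 13466950 = 61074800

61074800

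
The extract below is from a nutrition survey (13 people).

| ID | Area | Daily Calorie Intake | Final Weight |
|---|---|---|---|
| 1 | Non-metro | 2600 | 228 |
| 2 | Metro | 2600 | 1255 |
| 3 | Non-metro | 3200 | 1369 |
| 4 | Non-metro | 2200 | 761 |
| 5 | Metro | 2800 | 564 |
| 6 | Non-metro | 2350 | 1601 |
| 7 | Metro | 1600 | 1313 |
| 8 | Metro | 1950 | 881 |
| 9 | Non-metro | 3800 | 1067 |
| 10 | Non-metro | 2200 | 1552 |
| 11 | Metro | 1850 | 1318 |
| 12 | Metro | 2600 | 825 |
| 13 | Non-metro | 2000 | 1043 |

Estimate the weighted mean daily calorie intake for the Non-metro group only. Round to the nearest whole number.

2620

Non-metro rows: 1, 3, 4, 6, 9, 10, 13
Weighted sum = 2600×228 + 3200×1369 + 2200×761 + 2350×1601 + 3800×1067 + 2200×1552 + 2000×1043
  = 592800 + 4380800 + 1674200 + 3762350 + 4054600 + 3414400 + 2086000 = 19965150
Sum of weights = 228 + 1369 + 761 + 1601 + 1067 + 1552 + 1043 = 7621
Weighted mean = 19965150 / 7621 = 2619.7546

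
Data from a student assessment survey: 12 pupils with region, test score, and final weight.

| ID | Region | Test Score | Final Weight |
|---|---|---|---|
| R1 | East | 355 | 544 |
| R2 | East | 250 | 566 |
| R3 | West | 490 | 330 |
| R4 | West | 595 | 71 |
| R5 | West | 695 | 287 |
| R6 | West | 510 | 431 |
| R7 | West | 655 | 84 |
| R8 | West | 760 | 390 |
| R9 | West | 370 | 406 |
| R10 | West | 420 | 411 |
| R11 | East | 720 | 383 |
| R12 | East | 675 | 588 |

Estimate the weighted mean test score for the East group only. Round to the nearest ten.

East rows: R1, R2, R11, R12
Weighted sum = 355×544 + 250×566 + 720×383 + 675×588
  = 1007280
Sum of weights = 2081
Weighted mean = 1007280 / 2081 = 484.03652

480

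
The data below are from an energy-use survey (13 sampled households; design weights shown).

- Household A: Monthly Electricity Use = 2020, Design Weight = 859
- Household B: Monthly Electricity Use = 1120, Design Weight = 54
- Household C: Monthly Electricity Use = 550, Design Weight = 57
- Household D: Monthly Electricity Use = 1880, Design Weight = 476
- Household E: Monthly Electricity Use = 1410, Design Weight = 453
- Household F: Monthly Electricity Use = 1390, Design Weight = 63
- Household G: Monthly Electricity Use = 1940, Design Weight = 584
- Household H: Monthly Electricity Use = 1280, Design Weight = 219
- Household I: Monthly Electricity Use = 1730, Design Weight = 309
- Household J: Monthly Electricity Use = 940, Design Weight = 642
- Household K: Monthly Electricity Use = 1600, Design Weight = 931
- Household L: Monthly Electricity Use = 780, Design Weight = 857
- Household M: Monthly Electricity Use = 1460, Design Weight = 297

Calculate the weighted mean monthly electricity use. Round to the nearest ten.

1480

Weighted sum = 8591200
Sum of weights = 5801
Weighted mean = 8591200 / 5801 = 1480.986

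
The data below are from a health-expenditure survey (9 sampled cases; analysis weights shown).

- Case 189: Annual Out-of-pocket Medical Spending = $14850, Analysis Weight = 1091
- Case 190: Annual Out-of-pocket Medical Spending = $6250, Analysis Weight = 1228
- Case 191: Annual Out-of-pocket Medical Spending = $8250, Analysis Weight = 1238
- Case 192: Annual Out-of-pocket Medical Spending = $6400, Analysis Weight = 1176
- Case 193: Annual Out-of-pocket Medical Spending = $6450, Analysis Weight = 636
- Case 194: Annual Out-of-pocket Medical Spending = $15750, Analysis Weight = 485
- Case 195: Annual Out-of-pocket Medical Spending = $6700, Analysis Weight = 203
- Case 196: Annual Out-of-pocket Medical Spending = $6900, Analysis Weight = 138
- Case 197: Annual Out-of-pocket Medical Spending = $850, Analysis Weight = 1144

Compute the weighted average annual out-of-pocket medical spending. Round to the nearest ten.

Weighted sum = 14850×1091 + 6250×1228 + 8250×1238 + 6400×1176 + 6450×636 + 15750×485 + 6700×203 + 6900×138 + 850×1144
  = 16201350 + 7675000 + 10213500 + 7526400 + 4102200 + 7638750 + 1360100 + 952200 + 972400 = 56641900
Sum of weights = 1091 + 1228 + 1238 + 1176 + 636 + 485 + 203 + 138 + 1144 = 7339
Weighted mean = 56641900 / 7339 = 7717.9316

7720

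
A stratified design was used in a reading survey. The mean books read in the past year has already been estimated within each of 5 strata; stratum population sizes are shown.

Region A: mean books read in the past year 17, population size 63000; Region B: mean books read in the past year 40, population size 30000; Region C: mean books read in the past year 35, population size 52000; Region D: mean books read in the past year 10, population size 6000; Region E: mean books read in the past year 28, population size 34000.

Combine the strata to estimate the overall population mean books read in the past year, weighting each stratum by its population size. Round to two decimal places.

Σ Nₕ·x̄ₕ = 5103000
Σ Nₕ = 185000
Overall mean = 5103000 / 185000 = 27.583784

27.58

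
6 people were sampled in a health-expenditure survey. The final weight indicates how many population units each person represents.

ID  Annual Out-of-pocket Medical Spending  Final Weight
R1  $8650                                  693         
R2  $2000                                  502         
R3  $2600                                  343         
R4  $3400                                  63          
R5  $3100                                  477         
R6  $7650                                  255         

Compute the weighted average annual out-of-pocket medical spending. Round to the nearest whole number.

4944

Weighted sum = 8650×693 + 2000×502 + 2600×343 + 3400×63 + 3100×477 + 7650×255
  = 5994450 + 1004000 + 891800 + 214200 + 1478700 + 1950750 = 11533900
Sum of weights = 693 + 502 + 343 + 63 + 477 + 255 = 2333
Weighted mean = 11533900 / 2333 = 4943.8063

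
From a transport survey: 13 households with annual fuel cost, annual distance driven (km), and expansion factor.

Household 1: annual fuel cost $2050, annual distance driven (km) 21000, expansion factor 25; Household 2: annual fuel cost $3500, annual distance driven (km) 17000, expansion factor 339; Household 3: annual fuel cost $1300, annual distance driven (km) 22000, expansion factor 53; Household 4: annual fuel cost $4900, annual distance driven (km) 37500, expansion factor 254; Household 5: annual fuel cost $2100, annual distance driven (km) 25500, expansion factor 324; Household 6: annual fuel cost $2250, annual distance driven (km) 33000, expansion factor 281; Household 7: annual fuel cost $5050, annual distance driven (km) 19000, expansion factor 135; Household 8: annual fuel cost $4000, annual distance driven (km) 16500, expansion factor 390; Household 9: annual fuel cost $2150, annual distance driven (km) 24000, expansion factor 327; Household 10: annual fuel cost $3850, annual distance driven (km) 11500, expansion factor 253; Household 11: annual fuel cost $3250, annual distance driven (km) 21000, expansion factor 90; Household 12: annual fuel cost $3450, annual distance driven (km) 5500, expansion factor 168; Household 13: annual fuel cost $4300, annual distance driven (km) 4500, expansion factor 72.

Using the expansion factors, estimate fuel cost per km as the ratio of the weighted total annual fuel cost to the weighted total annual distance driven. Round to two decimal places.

0.16

Σ wᵢ·y = 8964450
Σ wᵢ·x = 57409500
Ratio = 8964450 / 57409500 = 0.15614924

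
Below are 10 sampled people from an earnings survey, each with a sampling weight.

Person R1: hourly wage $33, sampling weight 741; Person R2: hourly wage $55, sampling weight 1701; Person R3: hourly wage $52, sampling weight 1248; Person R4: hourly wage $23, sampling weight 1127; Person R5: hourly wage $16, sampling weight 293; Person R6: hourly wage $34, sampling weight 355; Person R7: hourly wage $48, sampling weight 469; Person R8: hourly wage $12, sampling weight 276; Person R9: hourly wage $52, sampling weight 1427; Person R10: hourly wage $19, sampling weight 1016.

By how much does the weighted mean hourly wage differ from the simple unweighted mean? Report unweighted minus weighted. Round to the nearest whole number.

-5

Unweighted sum = 33 + 55 + 52 + 23 + 16 + 34 + 48 + 12 + 52 + 19 = 344
Unweighted mean = 344 / 10 = 34.4
Weighted sum = 33×741 + 55×1701 + 52×1248 + 23×1127 + 16×293 + 34×355 + 48×469 + 12×276 + 52×1427 + 19×1016
  = 24453 + 93555 + 64896 + 25921 + 4688 + 12070 + 22512 + 3312 + 74204 + 19304 = 344915
Sum of weights = 741 + 1701 + 1248 + 1127 + 293 + 355 + 469 + 276 + 1427 + 1016 = 8653
Weighted mean = 344915 / 8653 = 39.860742
Difference (unweighted minus weighted) = -5.4607419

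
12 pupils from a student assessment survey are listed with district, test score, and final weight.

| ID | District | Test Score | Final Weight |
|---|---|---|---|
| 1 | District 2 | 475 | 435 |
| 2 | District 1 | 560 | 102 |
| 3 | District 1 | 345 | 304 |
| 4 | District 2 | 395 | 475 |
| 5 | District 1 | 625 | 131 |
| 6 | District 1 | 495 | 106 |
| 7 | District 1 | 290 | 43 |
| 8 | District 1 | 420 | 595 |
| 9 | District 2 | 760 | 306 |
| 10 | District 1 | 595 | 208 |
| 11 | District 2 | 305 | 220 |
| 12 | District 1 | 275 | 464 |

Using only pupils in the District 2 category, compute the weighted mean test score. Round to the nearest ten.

District 2 rows: 1, 4, 9, 11
Weighted sum = 475×435 + 395×475 + 760×306 + 305×220
  = 206625 + 187625 + 232560 + 67100 = 693910
Sum of weights = 1436
Weighted mean = 693910 / 1436 = 483.22423

480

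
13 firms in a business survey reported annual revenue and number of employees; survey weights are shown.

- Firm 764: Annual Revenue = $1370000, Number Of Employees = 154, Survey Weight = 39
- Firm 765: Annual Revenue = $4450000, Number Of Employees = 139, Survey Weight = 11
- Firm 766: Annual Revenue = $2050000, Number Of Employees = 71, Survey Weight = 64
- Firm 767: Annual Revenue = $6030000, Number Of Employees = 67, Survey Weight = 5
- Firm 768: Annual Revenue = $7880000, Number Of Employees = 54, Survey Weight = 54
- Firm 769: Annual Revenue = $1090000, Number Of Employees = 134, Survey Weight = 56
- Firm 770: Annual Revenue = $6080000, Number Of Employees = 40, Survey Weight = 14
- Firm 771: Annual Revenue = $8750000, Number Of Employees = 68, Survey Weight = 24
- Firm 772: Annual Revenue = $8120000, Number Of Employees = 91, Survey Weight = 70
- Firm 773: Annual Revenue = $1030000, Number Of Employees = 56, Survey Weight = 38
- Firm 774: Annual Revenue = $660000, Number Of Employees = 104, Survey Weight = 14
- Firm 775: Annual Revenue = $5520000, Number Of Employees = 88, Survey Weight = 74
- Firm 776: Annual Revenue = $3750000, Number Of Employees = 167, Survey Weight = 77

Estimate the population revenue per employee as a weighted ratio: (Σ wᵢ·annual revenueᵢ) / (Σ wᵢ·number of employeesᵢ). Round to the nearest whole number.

Σ wᵢ·y = 2359420000
Σ wᵢ·x = 54351
Ratio = 2359420000 / 54351 = 43410.793

43411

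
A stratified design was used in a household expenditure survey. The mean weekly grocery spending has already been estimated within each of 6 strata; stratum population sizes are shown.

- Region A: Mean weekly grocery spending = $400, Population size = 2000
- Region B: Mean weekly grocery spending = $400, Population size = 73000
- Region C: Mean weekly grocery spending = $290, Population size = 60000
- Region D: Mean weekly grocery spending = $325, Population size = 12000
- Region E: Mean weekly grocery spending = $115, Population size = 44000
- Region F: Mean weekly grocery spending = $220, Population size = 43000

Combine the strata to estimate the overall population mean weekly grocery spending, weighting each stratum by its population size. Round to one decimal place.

281.3

Σ Nₕ·x̄ₕ = 400×2000 + 400×73000 + 290×60000 + 325×12000 + 115×44000 + 220×43000
  = 800000 + 29200000 + 17400000 + 3900000 + 5060000 + 9460000 = 65820000
Σ Nₕ = 2000 + 73000 + 60000 + 12000 + 44000 + 43000 = 234000
Overall mean = 65820000 / 234000 = 281.28205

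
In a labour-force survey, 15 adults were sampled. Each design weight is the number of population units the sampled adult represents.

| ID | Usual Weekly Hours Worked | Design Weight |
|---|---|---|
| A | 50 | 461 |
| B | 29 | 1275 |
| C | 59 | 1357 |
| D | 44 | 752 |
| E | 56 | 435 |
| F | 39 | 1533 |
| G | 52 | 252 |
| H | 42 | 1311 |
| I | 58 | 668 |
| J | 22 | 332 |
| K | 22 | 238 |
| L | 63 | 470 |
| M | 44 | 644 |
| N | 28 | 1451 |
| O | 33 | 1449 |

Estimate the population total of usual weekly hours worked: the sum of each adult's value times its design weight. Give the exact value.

Weighted total = 523164

523164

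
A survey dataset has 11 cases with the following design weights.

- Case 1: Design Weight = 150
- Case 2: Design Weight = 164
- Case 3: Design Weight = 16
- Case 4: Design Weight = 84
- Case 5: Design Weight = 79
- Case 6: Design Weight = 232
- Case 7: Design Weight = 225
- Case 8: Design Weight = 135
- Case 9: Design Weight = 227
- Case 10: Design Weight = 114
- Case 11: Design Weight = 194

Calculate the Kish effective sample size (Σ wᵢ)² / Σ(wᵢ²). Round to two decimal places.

9.12

Σ wᵢ = 150 + 164 + 16 + 84 + 79 + 232 + 225 + 135 + 227 + 114 + 194 = 1620
Σ wᵢ² = 287784
n_eff = 1620² / 287784 = 2624400 / 287784 = 9.1193395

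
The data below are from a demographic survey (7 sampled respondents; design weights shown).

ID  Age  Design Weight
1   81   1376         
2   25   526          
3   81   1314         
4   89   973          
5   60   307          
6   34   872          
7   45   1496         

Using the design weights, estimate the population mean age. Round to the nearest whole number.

63

Weighted sum = 81×1376 + 25×526 + 81×1314 + 89×973 + 60×307 + 34×872 + 45×1496
  = 433025
Sum of weights = 1376 + 526 + 1314 + 973 + 307 + 872 + 1496 = 6864
Weighted mean = 433025 / 6864 = 63.086393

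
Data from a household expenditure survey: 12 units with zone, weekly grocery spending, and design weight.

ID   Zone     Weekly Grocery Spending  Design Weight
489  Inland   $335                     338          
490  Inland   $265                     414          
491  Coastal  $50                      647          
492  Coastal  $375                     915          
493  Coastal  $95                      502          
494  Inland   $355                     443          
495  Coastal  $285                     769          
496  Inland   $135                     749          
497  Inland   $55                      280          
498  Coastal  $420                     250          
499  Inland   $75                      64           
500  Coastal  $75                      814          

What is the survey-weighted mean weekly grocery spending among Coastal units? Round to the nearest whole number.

Coastal rows: 491, 492, 493, 495, 498, 500
Weighted sum = 50×647 + 375×915 + 95×502 + 285×769 + 420×250 + 75×814
  = 808380
Sum of weights = 647 + 915 + 502 + 769 + 250 + 814 = 3897
Weighted mean = 808380 / 3897 = 207.43649

207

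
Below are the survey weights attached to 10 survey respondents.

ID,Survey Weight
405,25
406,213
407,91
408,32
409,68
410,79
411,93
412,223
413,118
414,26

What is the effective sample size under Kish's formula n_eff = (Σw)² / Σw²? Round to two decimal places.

6.73

Σ wᵢ = 25 + 213 + 91 + 32 + 68 + 79 + 93 + 223 + 118 + 26 = 968
Σ wᵢ² = 625 + 45369 + 8281 + 1024 + 4624 + 6241 + 8649 + 49729 + 13924 + 676 = 139142
n_eff = 968² / 139142 = 937024 / 139142 = 6.7343002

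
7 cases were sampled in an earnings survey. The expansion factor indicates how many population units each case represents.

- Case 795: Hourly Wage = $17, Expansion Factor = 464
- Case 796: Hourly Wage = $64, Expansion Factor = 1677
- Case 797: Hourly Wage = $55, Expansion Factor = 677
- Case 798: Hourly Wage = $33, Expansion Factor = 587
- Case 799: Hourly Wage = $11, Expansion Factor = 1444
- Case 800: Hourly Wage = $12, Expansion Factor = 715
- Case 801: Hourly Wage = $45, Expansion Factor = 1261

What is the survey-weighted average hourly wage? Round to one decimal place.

37.1

Weighted sum = 17×464 + 64×1677 + 55×677 + 33×587 + 11×1444 + 12×715 + 45×1261
  = 7888 + 107328 + 37235 + 19371 + 15884 + 8580 + 56745 = 253031
Sum of weights = 464 + 1677 + 677 + 587 + 1444 + 715 + 1261 = 6825
Weighted mean = 253031 / 6825 = 37.074139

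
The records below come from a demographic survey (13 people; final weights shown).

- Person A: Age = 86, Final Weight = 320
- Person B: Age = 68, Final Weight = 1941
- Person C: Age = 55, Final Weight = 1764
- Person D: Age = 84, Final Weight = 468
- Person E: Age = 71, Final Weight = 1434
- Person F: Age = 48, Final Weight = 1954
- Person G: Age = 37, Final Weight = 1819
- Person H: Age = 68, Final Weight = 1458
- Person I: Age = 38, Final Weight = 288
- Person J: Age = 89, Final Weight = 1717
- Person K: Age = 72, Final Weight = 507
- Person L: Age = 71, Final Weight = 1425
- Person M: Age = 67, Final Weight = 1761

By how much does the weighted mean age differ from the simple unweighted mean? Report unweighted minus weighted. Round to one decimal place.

1.8

Unweighted sum = 854
Unweighted mean = 854 / 13 = 65.692308
Weighted sum = 1077316
Sum of weights = 16856
Weighted mean = 1077316 / 16856 = 63.912909
Difference (unweighted minus weighted) = 1.7793983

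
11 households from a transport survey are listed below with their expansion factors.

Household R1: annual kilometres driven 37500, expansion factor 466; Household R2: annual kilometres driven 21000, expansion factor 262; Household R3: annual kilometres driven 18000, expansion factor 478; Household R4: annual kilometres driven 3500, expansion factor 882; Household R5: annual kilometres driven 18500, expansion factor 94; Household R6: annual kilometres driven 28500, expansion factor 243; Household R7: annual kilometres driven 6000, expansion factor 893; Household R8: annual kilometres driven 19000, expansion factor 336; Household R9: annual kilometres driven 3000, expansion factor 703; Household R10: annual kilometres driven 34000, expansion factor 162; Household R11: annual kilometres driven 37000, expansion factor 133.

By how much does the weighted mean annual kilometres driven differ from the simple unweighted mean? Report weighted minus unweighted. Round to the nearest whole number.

Unweighted sum = 37500 + 21000 + 18000 + 3500 + 18500 + 28500 + 6000 + 19000 + 3000 + 34000 + 37000 = 226000
Unweighted mean = 226000 / 11 = 20545.455
Weighted sum = 37500×466 + 21000×262 + 18000×478 + 3500×882 + 18500×94 + 28500×243 + 6000×893 + 19000×336 + 3000×703 + 34000×162 + 37000×133
  = 17475000 + 5502000 + 8604000 + 3087000 + 1739000 + 6925500 + 5358000 + 6384000 + 2109000 + 5508000 + 4921000 = 67612500
Sum of weights = 4652
Weighted mean = 67612500 / 4652 = 14534.071
Difference (weighted minus unweighted) = -6011.3832

-6011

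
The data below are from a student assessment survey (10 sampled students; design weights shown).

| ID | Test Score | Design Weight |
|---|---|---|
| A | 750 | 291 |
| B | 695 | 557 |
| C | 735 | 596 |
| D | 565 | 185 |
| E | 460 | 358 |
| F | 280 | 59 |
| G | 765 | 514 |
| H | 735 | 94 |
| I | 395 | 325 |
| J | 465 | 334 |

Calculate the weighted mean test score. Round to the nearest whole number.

Weighted sum = 750×291 + 695×557 + 735×596 + 565×185 + 460×358 + 280×59 + 765×514 + 735×94 + 395×325 + 465×334
  = 2075135
Sum of weights = 291 + 557 + 596 + 185 + 358 + 59 + 514 + 94 + 325 + 334 = 3313
Weighted mean = 2075135 / 3313 = 626.3613

626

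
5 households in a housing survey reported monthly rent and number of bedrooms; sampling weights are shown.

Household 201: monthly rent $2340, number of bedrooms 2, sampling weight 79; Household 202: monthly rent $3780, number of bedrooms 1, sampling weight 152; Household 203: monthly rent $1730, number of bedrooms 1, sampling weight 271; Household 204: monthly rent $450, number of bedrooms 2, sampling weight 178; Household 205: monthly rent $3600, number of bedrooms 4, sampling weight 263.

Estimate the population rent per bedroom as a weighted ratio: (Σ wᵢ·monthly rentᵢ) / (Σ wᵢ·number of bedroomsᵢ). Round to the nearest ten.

Σ wᵢ·y = 2340×79 + 3780×152 + 1730×271 + 450×178 + 3600×263
  = 184860 + 574560 + 468830 + 80100 + 946800 = 2255150
Σ wᵢ·x = 2×79 + 1×152 + 1×271 + 2×178 + 4×263
  = 1989
Ratio = 2255150 / 1989 = 1133.811

1130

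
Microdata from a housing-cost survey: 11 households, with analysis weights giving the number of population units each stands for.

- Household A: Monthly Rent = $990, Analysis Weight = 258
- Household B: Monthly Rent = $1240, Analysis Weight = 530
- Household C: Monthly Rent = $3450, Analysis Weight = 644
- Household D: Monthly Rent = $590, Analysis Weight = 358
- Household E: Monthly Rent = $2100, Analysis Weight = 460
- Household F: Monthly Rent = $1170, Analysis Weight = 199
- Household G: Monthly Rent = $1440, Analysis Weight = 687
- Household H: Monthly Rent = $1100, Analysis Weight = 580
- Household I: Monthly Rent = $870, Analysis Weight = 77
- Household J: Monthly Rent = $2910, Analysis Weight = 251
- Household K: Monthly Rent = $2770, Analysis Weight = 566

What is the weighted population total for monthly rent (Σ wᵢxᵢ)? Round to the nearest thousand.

8537000

Weighted total = 8536970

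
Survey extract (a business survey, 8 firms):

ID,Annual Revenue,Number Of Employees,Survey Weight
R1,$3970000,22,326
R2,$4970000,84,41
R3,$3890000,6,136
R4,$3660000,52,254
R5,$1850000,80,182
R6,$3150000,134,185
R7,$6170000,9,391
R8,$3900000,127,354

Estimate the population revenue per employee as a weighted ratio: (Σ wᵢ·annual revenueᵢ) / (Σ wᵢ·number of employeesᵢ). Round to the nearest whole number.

68191

Σ wᵢ·y = 3970000×326 + 4970000×41 + 3890000×136 + 3660000×254 + 1850000×182 + 3150000×185 + 6170000×391 + 3900000×354
  = 1294220000 + 203770000 + 529040000 + 929640000 + 336700000 + 582750000 + 2412470000 + 1380600000 = 7669190000
Σ wᵢ·x = 22×326 + 84×41 + 6×136 + 52×254 + 80×182 + 134×185 + 9×391 + 127×354
  = 7172 + 3444 + 816 + 13208 + 14560 + 24790 + 3519 + 44958 = 112467
Ratio = 7669190000 / 112467 = 68190.58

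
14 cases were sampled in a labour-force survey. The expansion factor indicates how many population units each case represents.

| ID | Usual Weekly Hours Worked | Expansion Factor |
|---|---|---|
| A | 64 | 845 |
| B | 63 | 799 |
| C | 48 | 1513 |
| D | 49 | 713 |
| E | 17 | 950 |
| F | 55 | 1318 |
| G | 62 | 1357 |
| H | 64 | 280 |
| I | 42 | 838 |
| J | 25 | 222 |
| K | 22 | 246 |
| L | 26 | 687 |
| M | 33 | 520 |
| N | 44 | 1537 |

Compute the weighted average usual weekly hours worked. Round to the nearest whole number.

Weighted sum = 551480
Sum of weights = 11825
Weighted mean = 551480 / 11825 = 46.636786

47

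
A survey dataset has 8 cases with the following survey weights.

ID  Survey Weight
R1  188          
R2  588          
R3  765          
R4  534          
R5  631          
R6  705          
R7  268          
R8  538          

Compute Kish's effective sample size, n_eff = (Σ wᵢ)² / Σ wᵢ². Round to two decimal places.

Σ wᵢ = 188 + 588 + 765 + 534 + 631 + 705 + 268 + 538 = 4217
Σ wᵢ² = 35344 + 345744 + 585225 + 285156 + 398161 + 497025 + 71824 + 289444 = 2507923
n_eff = 4217² / 2507923 = 17783089 / 2507923 = 7.0907636

7.09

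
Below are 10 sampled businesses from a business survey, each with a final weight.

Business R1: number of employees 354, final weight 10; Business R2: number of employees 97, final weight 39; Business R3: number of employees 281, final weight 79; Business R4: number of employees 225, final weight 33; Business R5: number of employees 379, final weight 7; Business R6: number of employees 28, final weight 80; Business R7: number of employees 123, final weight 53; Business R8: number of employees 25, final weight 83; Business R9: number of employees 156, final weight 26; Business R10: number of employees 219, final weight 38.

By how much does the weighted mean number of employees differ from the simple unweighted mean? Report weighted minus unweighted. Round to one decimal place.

Unweighted sum = 354 + 97 + 281 + 225 + 379 + 28 + 123 + 25 + 156 + 219 = 1887
Unweighted mean = 1887 / 10 = 188.7
Weighted sum = 354×10 + 97×39 + 281×79 + 225×33 + 379×7 + 28×80 + 123×53 + 25×83 + 156×26 + 219×38
  = 62812
Sum of weights = 10 + 39 + 79 + 33 + 7 + 80 + 53 + 83 + 26 + 38 = 448
Weighted mean = 62812 / 448 = 140.20536
Difference (weighted minus unweighted) = -48.494643

-48.5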